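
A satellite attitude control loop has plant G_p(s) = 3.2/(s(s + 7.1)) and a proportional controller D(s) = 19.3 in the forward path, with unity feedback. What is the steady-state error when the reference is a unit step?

The open loop D(s)G_p(s) has a pole at the origin (type 1), so the static position error constant is infinite and e_ss = 1/(1+∞) = 0.

0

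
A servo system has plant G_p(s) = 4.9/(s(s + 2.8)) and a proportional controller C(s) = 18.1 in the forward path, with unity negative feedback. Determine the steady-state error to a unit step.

The open loop C(s)G_p(s) has a pole at the origin (type 1), so the static position error constant is infinite and e_ss = 1/(1+∞) = 0.

0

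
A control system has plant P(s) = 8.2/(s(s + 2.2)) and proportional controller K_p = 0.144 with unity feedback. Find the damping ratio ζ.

1 + K_p·P(s) = 0 gives s² + 2.2s + 1.181 = 0.
So ω_n² = 1.181 ⇒ ω_n = 1.087 rad/s, and ζ = 2.2/(2ω_n) = 1.01.

ζ = 1.01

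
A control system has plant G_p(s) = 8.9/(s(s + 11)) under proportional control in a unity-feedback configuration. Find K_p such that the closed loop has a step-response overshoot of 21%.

From %OS = 100·exp(−πζ/√(1−ζ²)) = 21%, ζ = −ln(0.21)/√(π²+ln²(0.21)) = 0.4449.
Characteristic equation s² + 11s + 8.9K_p = 0 gives ζ = 11/(2√(8.9K_p)).
Setting ζ = 0.4449: √(8.9K_p) = 11/(2·0.4449) = 12.36, so K_p = 152.8/8.9 = 17.2.

K_p = 17.2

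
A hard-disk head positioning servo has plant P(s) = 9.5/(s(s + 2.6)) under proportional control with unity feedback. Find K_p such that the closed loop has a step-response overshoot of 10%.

K_p = 0.509

From %OS = 100·exp(−πζ/√(1−ζ²)) = 10%, ζ = −ln(0.1)/√(π²+ln²(0.1)) = 0.5912.
Characteristic equation s² + 2.6s + 9.5K_p = 0 gives ζ = 2.6/(2√(9.5K_p)).
Setting ζ = 0.5912: √(9.5K_p) = 2.6/(2·0.5912) = 2.199, so K_p = 4.836/9.5 = 0.509.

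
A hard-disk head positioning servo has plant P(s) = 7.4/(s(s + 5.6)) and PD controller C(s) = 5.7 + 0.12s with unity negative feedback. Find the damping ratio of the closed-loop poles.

Forward path: (5.7 + 0.12s)·7.4/(s(s+5.6)). The closed-loop characteristic equation is s² + (5.6 + 7.4·0.12)s + 7.4·5.7 = 0.
That is s² + 6.488s + 42.18 = 0, so ω_n = 6.495 rad/s and ζ = 6.488/(2·6.495) = 0.4995.

ζ = 0.499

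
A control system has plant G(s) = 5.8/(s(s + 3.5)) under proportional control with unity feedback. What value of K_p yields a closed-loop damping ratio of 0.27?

K_p = 7.24

Closed-loop characteristic equation: s² + 3.5s + K_p·5.8 = 0.
So ω_n = √(5.8K_p) and 2ζω_n = 3.5, giving ζ = 3.5/(2√(5.8K_p)).
Setting ζ = 0.27: √(5.8K_p) = 3.5/(2·0.27) = 6.481, so K_p = 42.01/5.8 = 7.24.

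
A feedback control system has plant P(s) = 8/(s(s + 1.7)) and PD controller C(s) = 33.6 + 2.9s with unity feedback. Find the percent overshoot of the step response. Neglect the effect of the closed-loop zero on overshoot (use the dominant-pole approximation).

2.56%

Forward path: (33.6 + 2.9s)·8/(s(s+1.7)). The closed-loop characteristic equation is s² + (1.7 + 8·2.9)s + 8·33.6 = 0.
That is s² + 24.9s + 268.8 = 0, so ω_n = 16.4 rad/s and ζ = 24.9/(2·16.4) = 0.7594.
%OS = 100·exp(−πζ/√(1−ζ²)) = 2.56%.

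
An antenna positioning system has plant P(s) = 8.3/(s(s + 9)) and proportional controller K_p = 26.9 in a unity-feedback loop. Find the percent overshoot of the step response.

The closed-loop denominator s² + 9s + 223.3 gives ω_n = √223.3 = 14.94 and ζ = 9/(2ω_n) = 0.3012.
%OS = 100·exp(−πζ/√(1−ζ²)) = 100·exp(−π·0.3012/√0.9093) = 37.1%.

37.1%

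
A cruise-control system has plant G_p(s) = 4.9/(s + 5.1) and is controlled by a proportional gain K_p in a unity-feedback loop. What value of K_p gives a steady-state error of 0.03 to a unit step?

K_p = 33.7

The loop is type 0, so e_ss(step) = 1/(1 + K_pos) with K_pos = K_p·G_p(0).
G_p(0) = 0.9608. Require 1/(1 + K_p·0.9608) = 0.03, so 1 + 0.9608·K_p = 33.33.
K_p = (33.33 − 1)/0.9608 = 33.7.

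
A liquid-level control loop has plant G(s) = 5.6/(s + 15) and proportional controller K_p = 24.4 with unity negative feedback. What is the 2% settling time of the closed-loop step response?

Closed-loop transfer function: T(s) = K_p·G(s)/(1 + K_p·G(s)) = 136.6/(s + 15 + 136.6) = 136.6/(s + 151.6).
Time constant τ = 1/151.6 = 0.006595 s, so the 2% settling time is about 4τ = 0.0264 s.

T_s ≈ 0.0264 s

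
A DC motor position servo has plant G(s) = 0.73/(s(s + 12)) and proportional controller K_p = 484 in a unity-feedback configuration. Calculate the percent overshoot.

From 1 + K_pG(s) = 0: s² + 12s + 353.3 = 0 ⇒ ω_n = 18.8, ζ = 0.3192.
%OS = 100·exp(−πζ/√(1−ζ²)) = 100·exp(−π·0.3192/√0.8981) = 34.7%.

34.7%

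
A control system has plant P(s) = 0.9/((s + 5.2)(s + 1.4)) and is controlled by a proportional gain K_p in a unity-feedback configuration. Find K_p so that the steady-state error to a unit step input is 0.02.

Steady-state error for a unit step on this type-0 loop is 1/(1 + K_p·P(0)).
P(0) = 0.1236. Require 1/(1 + K_p·0.1236) = 0.02, so 1 + 0.1236·K_p = 50.
K_p = (50 − 1)/0.1236 = 396.

K_p = 396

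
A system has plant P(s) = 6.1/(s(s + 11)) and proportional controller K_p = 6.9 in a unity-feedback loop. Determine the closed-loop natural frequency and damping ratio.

1 + K_p·P(s) = 0 gives s² + 11s + 42.09 = 0.
So ω_n² = 42.09 ⇒ ω_n = 6.488 rad/s, and ζ = 11/(2ω_n) = 0.848.

ω_n = 6.49 rad/s, ζ = 0.848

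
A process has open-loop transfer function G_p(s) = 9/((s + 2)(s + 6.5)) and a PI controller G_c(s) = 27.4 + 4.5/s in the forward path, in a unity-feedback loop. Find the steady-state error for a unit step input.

0

The open loop G_c(s)G_p(s) has a pole at the origin (type 1), so the static position error constant is infinite and e_ss = 1/(1+∞) = 0.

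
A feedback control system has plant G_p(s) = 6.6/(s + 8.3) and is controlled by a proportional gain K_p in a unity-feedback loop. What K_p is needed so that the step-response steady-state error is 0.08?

For a type-0 loop with proportional control, e_ss = 1/(1 + K_p·G_p(0)).
G_p(0) = 0.7952. Require 1/(1 + K_p·0.7952) = 0.08, so 1 + 0.7952·K_p = 12.5.
K_p = (12.5 − 1)/0.7952 = 14.5.

K_p = 14.5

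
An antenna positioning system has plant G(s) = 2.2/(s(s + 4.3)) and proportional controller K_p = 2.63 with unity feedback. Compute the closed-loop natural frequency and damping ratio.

ω_n = 2.41 rad/s, ζ = 0.894

With unity feedback the closed-loop characteristic equation is s² + 4.3s + 2.63·2.2 = s² + 4.3s + 5.786 = 0.
So ω_n² = 5.786 ⇒ ω_n = 2.405 rad/s, and ζ = 4.3/(2ω_n) = 0.894.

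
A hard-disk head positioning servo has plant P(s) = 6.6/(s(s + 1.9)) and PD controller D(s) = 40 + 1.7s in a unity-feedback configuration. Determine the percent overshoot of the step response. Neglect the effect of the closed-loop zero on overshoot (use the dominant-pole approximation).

Forward path: (40 + 1.7s)·6.6/(s(s+1.9)). The closed-loop characteristic equation is s² + (1.9 + 6.6·1.7)s + 6.6·40 = 0.
That is s² + 13.12s + 264 = 0, so ω_n = 16.25 rad/s and ζ = 13.12/(2·16.25) = 0.4037.
%OS = 100·exp(−πζ/√(1−ζ²)) = 25%.

25%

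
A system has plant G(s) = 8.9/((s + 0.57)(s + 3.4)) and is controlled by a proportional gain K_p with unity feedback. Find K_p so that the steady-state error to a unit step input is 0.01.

K_p = 21.6

Steady-state error for a unit step on this type-0 loop is 1/(1 + K_p·G(0)).
G(0) = 4.592. Require 1/(1 + K_p·4.592) = 0.01, so 1 + 4.592·K_p = 100.
K_p = (100 − 1)/4.592 = 21.6.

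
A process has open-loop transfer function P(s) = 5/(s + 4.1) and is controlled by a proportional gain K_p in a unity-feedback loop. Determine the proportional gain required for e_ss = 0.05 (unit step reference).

The loop is type 0, so e_ss(step) = 1/(1 + K_pos) with K_pos = K_p·P(0).
P(0) = 1.22. Require 1/(1 + K_p·1.22) = 0.05, so 1 + 1.22·K_p = 20.
K_p = (20 − 1)/1.22 = 15.6.

K_p = 15.6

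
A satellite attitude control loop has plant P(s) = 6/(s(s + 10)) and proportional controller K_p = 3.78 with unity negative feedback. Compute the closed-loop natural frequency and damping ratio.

The closed-loop denominator is s(s+10) + 3.78·6 = s² + 10s + 22.68.
Matching s² + 2ζω_n s + ω_n²: ω_n = √22.68 = 4.762 rad/s and 2ζω_n = 10, so ζ = 10/(2·4.762) = 1.05.

ω_n = 4.76 rad/s, ζ = 1.05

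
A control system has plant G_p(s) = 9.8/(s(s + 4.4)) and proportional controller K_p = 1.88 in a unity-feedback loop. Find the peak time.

T_p = 0.852 s

The closed-loop denominator s² + 4.4s + 18.42 gives ω_n = √18.42 = 4.292 and ζ = 4.4/(2ω_n) = 0.5125.
Damped frequency ω_d = ω_n√(1−ζ²) = 3.686 rad/s, so peak time T_p = π/ω_d = 0.852 s.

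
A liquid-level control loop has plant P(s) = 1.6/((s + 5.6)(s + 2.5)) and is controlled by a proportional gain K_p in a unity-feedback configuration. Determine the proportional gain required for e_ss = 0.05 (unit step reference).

Steady-state error for a unit step on this type-0 loop is 1/(1 + K_p·P(0)).
P(0) = 0.1143. Require 1/(1 + K_p·0.1143) = 0.05, so 1 + 0.1143·K_p = 20.
K_p = (20 − 1)/0.1143 = 166.

K_p = 166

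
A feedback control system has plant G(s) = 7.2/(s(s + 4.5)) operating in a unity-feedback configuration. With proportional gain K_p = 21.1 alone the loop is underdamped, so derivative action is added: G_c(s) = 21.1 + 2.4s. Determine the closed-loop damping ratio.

Forward path: (21.1 + 2.4s)·7.2/(s(s+4.5)). The closed-loop characteristic equation is s² + (4.5 + 7.2·2.4)s + 7.2·21.1 = 0.
That is s² + 21.78s + 151.9 = 0, so ω_n = 12.33 rad/s and ζ = 21.78/(2·12.33) = 0.8835.

ζ = 0.884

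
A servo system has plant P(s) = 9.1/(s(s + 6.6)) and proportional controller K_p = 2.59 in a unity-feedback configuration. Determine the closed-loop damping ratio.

1 + K_p·P(s) = 0 gives s² + 6.6s + 23.57 = 0.
So ω_n² = 23.57 ⇒ ω_n = 4.855 rad/s, and ζ = 6.6/(2ω_n) = 0.68.

ζ = 0.68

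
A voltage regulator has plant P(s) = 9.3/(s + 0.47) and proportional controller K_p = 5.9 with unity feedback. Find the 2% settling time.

Closed-loop transfer function: T(s) = K_p·P(s)/(1 + K_p·P(s)) = 54.87/(s + 0.47 + 54.87) = 54.87/(s + 55.34).
Time constant τ = 1/55.34 = 0.01807 s, so the 2% settling time is about 4τ = 0.0723 s.

T_s ≈ 0.0723 s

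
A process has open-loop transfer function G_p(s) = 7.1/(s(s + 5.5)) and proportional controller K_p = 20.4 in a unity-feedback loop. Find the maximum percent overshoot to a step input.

47.8%

The closed-loop denominator s² + 5.5s + 144.8 gives ω_n = √144.8 = 12.03 and ζ = 5.5/(2ω_n) = 0.2285.
%OS = 100·exp(−πζ/√(1−ζ²)) = 100·exp(−π·0.2285/√0.9478) = 47.8%.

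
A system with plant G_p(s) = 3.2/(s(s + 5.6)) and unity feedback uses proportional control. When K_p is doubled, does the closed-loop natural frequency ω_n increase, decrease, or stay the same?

increase

ω_n = √(3.2·K_p), which grows with K_p.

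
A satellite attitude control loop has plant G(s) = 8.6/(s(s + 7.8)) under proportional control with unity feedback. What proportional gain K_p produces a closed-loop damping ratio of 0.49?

K_p = 7.37

Closed-loop characteristic equation: s² + 7.8s + K_p·8.6 = 0.
So ω_n = √(8.6K_p) and 2ζω_n = 7.8, giving ζ = 7.8/(2√(8.6K_p)).
Setting ζ = 0.49: √(8.6K_p) = 7.8/(2·0.49) = 7.959, so K_p = 63.35/8.6 = 7.37.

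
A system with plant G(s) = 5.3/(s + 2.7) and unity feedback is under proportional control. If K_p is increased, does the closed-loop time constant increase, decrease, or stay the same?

Closed-loop pole is at s = −(2.7+K_p·5.3); larger K_p moves it further left, so τ = 1/(2.7+K_p·5.3) decreases.

decrease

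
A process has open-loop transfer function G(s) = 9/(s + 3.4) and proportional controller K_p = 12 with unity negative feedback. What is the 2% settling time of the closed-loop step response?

T_s ≈ 0.0359 s

Closed-loop transfer function: T(s) = K_p·G(s)/(1 + K_p·G(s)) = 108/(s + 3.4 + 108) = 108/(s + 111.4).
Time constant τ = 1/111.4 = 0.008977 s, so the 2% settling time is about 4τ = 0.0359 s.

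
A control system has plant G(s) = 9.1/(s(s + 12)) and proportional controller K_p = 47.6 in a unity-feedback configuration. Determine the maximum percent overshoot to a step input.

38.8%

The closed-loop denominator s² + 12s + 433.2 gives ω_n = √433.2 = 20.81 and ζ = 12/(2ω_n) = 0.2883.
%OS = 100·exp(−πζ/√(1−ζ²)) = 100·exp(−π·0.2883/√0.9169) = 38.8%.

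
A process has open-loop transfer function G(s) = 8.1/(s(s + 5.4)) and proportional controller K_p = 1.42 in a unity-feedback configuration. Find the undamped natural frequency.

ω_n = 3.39 rad/s

With unity feedback the closed-loop characteristic equation is s² + 5.4s + 1.42·8.1 = s² + 5.4s + 11.5 = 0.
Matching s² + 2ζω_n s + ω_n²: ω_n = √11.5 = 3.391 rad/s and 2ζω_n = 5.4, so ζ = 5.4/(2·3.391) = 0.796.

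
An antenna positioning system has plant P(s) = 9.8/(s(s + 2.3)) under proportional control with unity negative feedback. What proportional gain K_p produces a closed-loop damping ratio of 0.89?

K_p = 0.17

Closed-loop characteristic equation: s² + 2.3s + K_p·9.8 = 0.
So ω_n = √(9.8K_p) and 2ζω_n = 2.3, giving ζ = 2.3/(2√(9.8K_p)).
Setting ζ = 0.89: √(9.8K_p) = 2.3/(2·0.89) = 1.292, so K_p = 1.67/9.8 = 0.17.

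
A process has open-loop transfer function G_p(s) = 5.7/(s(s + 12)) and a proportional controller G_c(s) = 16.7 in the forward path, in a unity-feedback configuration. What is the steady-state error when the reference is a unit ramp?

0.126

The loop has one pole at the origin (type 1). Velocity error constant K_v = lim_{s→0} s·G_c(s)G_p(s) = 16.7·5.7/12 = 7.933.
Steady-state error to a unit ramp: e_ss = 1/K_v = 0.126.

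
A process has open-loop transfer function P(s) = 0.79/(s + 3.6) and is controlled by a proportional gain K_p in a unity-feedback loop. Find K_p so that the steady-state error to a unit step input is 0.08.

K_p = 52.4

For a type-0 loop with proportional control, e_ss = 1/(1 + K_p·P(0)).
P(0) = 0.2194. Require 1/(1 + K_p·0.2194) = 0.08, so 1 + 0.2194·K_p = 12.5.
K_p = (12.5 − 1)/0.2194 = 52.4.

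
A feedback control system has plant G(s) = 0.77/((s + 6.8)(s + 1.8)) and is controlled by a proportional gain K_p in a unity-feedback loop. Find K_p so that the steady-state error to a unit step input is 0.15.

The loop is type 0, so e_ss(step) = 1/(1 + K_pos) with K_pos = K_p·G(0).
G(0) = 0.06291. Require 1/(1 + K_p·0.06291) = 0.15, so 1 + 0.06291·K_p = 6.667.
K_p = (6.667 − 1)/0.06291 = 90.1.

K_p = 90.1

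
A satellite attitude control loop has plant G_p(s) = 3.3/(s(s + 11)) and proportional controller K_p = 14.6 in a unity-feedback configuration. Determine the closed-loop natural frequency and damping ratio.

ω_n = 6.94 rad/s, ζ = 0.792

The closed-loop denominator is s(s+11) + 14.6·3.3 = s² + 11s + 48.18.
So ω_n² = 48.18 ⇒ ω_n = 6.941 rad/s, and ζ = 11/(2ω_n) = 0.792.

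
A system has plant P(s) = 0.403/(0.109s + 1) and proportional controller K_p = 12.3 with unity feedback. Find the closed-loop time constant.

Closed loop: T(s) = K_p·P/(1+K_p·P) = 4.957/(0.109s + 1 + 4.957), with pole at s = −(1 + 4.957)/0.109 = −54.65.
Closed-loop time constant τ = 1/54.65 = 0.0183 s.

τ = 0.0183 s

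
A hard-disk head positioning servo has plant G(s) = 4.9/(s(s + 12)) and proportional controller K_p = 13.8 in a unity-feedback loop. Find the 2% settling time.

T_s ≈ 0.667 s

Closed-loop characteristic equation: s² + 12s + 67.62 = 0, so ω_n = 8.223 rad/s and ζ = 12/(2·8.223) = 0.7296.
2% settling time T_s ≈ 4/(ζω_n) = 4/6 = 0.667 s.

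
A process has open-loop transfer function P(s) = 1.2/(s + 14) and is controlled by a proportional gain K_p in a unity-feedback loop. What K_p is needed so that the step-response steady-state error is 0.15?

Steady-state error for a unit step on this type-0 loop is 1/(1 + K_p·P(0)).
P(0) = 0.08571. Require 1/(1 + K_p·0.08571) = 0.15, so 1 + 0.08571·K_p = 6.667.
K_p = (6.667 − 1)/0.08571 = 66.1.

K_p = 66.1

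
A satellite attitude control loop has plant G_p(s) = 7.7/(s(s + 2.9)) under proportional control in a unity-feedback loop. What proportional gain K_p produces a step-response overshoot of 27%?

K_p = 1.85

From %OS = 100·exp(−πζ/√(1−ζ²)) = 27%, ζ = −ln(0.27)/√(π²+ln²(0.27)) = 0.3847.
Characteristic equation s² + 2.9s + 7.7K_p = 0 gives ζ = 2.9/(2√(7.7K_p)).
Setting ζ = 0.3847: √(7.7K_p) = 2.9/(2·0.3847) = 3.769, so K_p = 14.21/7.7 = 1.85.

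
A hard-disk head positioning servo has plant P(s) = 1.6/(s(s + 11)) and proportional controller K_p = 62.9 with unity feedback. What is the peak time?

T_p = 0.374 s

From 1 + K_pP(s) = 0: s² + 11s + 100.6 = 0 ⇒ ω_n = 10.03, ζ = 0.5482.
Damped frequency ω_d = ω_n√(1−ζ²) = 8.39 rad/s, so peak time T_p = π/ω_d = 0.374 s.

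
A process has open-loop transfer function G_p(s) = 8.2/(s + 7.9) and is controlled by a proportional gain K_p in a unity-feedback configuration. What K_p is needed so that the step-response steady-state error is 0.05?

Steady-state error for a unit step on this type-0 loop is 1/(1 + K_p·G_p(0)).
G_p(0) = 1.038. Require 1/(1 + K_p·1.038) = 0.05, so 1 + 1.038·K_p = 20.
K_p = (20 − 1)/1.038 = 18.3.

K_p = 18.3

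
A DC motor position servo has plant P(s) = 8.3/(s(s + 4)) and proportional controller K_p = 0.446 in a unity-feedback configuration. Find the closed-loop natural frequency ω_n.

With unity feedback the closed-loop characteristic equation is s² + 4s + 0.446·8.3 = s² + 4s + 3.702 = 0.
So ω_n² = 3.702 ⇒ ω_n = 1.924 rad/s, and ζ = 4/(2ω_n) = 1.04.

ω_n = 1.92 rad/s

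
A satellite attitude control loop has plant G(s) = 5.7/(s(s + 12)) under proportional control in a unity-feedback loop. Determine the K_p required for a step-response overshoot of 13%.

From %OS = 100·exp(−πζ/√(1−ζ²)) = 13%, ζ = −ln(0.13)/√(π²+ln²(0.13)) = 0.5446.
Characteristic equation s² + 12s + 5.7K_p = 0 gives ζ = 12/(2√(5.7K_p)).
Setting ζ = 0.5446: √(5.7K_p) = 12/(2·0.5446) = 11.02, so K_p = 121.4/5.7 = 21.3.

K_p = 21.3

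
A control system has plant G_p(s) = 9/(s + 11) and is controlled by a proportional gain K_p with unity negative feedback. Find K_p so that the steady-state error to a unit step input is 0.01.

K_p = 121

The loop is type 0, so e_ss(step) = 1/(1 + K_pos) with K_pos = K_p·G_p(0).
G_p(0) = 0.8182. Require 1/(1 + K_p·0.8182) = 0.01, so 1 + 0.8182·K_p = 100.
K_p = (100 − 1)/0.8182 = 121.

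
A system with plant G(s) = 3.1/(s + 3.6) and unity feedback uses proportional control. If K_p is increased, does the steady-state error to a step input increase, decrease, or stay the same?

decrease

The position error constant K_pos = K_p·G(0) grows with K_p, and e_ss = 1/(1+K_pos) falls.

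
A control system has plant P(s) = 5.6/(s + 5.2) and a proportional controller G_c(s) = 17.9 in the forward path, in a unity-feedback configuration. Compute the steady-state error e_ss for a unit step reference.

The loop is type 0. Static position error constant K_pos = G_c(0)·P(0) = 17.9·1.077 = 19.28.
Steady-state error to a unit step: e_ss = 1/(1+K_pos) = 1/20.28 = 0.0493.

0.0493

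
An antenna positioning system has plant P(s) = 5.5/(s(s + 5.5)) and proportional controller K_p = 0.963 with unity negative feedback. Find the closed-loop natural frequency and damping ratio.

ω_n = 2.3 rad/s, ζ = 1.19

1 + K_p·P(s) = 0 gives s² + 5.5s + 5.296 = 0.
Matching s² + 2ζω_n s + ω_n²: ω_n = √5.296 = 2.301 rad/s and 2ζω_n = 5.5, so ζ = 5.5/(2·2.301) = 1.19.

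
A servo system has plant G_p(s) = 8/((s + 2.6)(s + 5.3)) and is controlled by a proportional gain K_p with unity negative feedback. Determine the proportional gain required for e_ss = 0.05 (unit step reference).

For a type-0 loop with proportional control, e_ss = 1/(1 + K_p·G_p(0)).
G_p(0) = 0.5806. Require 1/(1 + K_p·0.5806) = 0.05, so 1 + 0.5806·K_p = 20.
K_p = (20 − 1)/0.5806 = 32.7.

K_p = 32.7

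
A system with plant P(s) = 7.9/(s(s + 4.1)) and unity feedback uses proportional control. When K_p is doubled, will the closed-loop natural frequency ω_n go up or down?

ω_n = √(7.9·K_p), which grows with K_p.

increase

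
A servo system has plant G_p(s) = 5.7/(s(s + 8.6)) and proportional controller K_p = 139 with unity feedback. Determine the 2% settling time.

The closed-loop denominator s² + 8.6s + 792.3 gives ω_n = √792.3 = 28.15 and ζ = 8.6/(2ω_n) = 0.1528.
2% settling time T_s ≈ 4/(ζω_n) = 4/4.3 = 0.93 s.

T_s ≈ 0.93 s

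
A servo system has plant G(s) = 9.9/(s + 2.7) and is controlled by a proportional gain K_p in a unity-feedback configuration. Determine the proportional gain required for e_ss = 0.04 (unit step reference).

Steady-state error for a unit step on this type-0 loop is 1/(1 + K_p·G(0)).
G(0) = 3.667. Require 1/(1 + K_p·3.667) = 0.04, so 1 + 3.667·K_p = 25.
K_p = (25 − 1)/3.667 = 6.55.

K_p = 6.55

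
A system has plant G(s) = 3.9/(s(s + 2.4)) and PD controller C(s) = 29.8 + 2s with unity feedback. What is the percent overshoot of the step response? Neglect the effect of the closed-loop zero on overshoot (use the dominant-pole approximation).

18.5%

Forward path: (29.8 + 2s)·3.9/(s(s+2.4)). The closed-loop characteristic equation is s² + (2.4 + 3.9·2)s + 3.9·29.8 = 0.
That is s² + 10.2s + 116.2 = 0, so ω_n = 10.78 rad/s and ζ = 10.2/(2·10.78) = 0.4731.
%OS = 100·exp(−πζ/√(1−ζ²)) = 18.5%.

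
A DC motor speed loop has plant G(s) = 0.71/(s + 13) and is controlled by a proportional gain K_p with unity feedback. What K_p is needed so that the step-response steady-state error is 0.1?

For a type-0 loop with proportional control, e_ss = 1/(1 + K_p·G(0)).
G(0) = 0.05462. Require 1/(1 + K_p·0.05462) = 0.1, so 1 + 0.05462·K_p = 10.
K_p = (10 − 1)/0.05462 = 165.

K_p = 165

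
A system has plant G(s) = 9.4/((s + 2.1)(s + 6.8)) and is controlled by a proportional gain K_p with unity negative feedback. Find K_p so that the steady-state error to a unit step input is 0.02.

For a type-0 loop with proportional control, e_ss = 1/(1 + K_p·G(0)).
G(0) = 0.6583. Require 1/(1 + K_p·0.6583) = 0.02, so 1 + 0.6583·K_p = 50.
K_p = (50 − 1)/0.6583 = 74.4.

K_p = 74.4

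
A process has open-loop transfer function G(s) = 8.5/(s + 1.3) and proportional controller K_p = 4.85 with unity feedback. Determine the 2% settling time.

T_s ≈ 0.0941 s

Closed-loop transfer function: T(s) = K_p·G(s)/(1 + K_p·G(s)) = 41.22/(s + 1.3 + 41.22) = 41.22/(s + 42.52).
Time constant τ = 1/42.52 = 0.02352 s, so the 2% settling time is about 4τ = 0.0941 s.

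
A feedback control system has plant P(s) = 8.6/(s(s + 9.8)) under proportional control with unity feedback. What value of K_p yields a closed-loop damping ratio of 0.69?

K_p = 5.86

Closed-loop characteristic equation: s² + 9.8s + K_p·8.6 = 0.
So ω_n = √(8.6K_p) and 2ζω_n = 9.8, giving ζ = 9.8/(2√(8.6K_p)).
Setting ζ = 0.69: √(8.6K_p) = 9.8/(2·0.69) = 7.101, so K_p = 50.43/8.6 = 5.86.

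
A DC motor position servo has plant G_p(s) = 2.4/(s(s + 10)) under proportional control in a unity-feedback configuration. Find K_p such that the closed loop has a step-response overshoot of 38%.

From %OS = 100·exp(−πζ/√(1−ζ²)) = 38%, ζ = −ln(0.38)/√(π²+ln²(0.38)) = 0.2943.
Characteristic equation s² + 10s + 2.4K_p = 0 gives ζ = 10/(2√(2.4K_p)).
Setting ζ = 0.2943: √(2.4K_p) = 10/(2·0.2943) = 16.99, so K_p = 288.5/2.4 = 120.

K_p = 120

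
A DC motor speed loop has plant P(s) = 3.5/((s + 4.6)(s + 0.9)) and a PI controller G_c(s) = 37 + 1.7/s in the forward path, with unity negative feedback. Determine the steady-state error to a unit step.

The open loop G_c(s)P(s) has a pole at the origin (type 1), so the static position error constant is infinite and e_ss = 1/(1+∞) = 0.

0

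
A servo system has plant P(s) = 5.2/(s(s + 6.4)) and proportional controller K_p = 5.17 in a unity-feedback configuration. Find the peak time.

From 1 + K_pP(s) = 0: s² + 6.4s + 26.88 = 0 ⇒ ω_n = 5.185, ζ = 0.6172.
Damped frequency ω_d = ω_n√(1−ζ²) = 4.08 rad/s, so peak time T_p = π/ω_d = 0.77 s.

T_p = 0.77 s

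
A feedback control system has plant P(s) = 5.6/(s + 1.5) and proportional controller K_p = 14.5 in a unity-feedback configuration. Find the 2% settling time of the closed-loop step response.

T_s ≈ 0.0484 s

Closed-loop transfer function: T(s) = K_p·P(s)/(1 + K_p·P(s)) = 81.2/(s + 1.5 + 81.2) = 81.2/(s + 82.7).
Time constant τ = 1/82.7 = 0.01209 s, so the 2% settling time is about 4τ = 0.0484 s.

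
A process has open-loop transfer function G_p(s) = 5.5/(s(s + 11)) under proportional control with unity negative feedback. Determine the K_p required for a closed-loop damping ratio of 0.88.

K_p = 7.1

Closed-loop characteristic equation: s² + 11s + K_p·5.5 = 0.
So ω_n = √(5.5K_p) and 2ζω_n = 11, giving ζ = 11/(2√(5.5K_p)).
Setting ζ = 0.88: √(5.5K_p) = 11/(2·0.88) = 6.25, so K_p = 39.06/5.5 = 7.1.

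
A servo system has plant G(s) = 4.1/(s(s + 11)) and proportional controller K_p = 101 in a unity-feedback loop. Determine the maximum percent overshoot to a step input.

Closed-loop characteristic equation: s² + 11s + 414.1 = 0, so ω_n = 20.35 rad/s and ζ = 11/(2·20.35) = 0.2703.
%OS = 100·exp(−πζ/√(1−ζ²)) = 100·exp(−π·0.2703/√0.927) = 41.4%.

41.4%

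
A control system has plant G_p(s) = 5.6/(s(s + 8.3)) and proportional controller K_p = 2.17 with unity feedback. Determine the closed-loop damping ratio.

ζ = 1.19

1 + K_p·G_p(s) = 0 gives s² + 8.3s + 12.15 = 0.
So ω_n² = 12.15 ⇒ ω_n = 3.486 rad/s, and ζ = 8.3/(2ω_n) = 1.19.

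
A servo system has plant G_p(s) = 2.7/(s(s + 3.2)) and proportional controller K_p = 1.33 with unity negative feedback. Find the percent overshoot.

0.708%

Closed-loop characteristic equation: s² + 3.2s + 3.591 = 0, so ω_n = 1.895 rad/s and ζ = 3.2/(2·1.895) = 0.8443.
%OS = 100·exp(−πζ/√(1−ζ²)) = 100·exp(−π·0.8443/√0.2871) = 0.708%.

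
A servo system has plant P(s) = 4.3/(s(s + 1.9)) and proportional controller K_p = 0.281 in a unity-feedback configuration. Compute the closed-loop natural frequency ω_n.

The closed-loop denominator is s(s+1.9) + 0.281·4.3 = s² + 1.9s + 1.208.
So ω_n² = 1.208 ⇒ ω_n = 1.099 rad/s, and ζ = 1.9/(2ω_n) = 0.864.

ω_n = 1.1 rad/s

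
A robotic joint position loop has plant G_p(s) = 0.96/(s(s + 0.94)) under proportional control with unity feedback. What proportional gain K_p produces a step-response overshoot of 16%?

From %OS = 100·exp(−πζ/√(1−ζ²)) = 16%, ζ = −ln(0.16)/√(π²+ln²(0.16)) = 0.5039.
Characteristic equation s² + 0.94s + 0.96K_p = 0 gives ζ = 0.94/(2√(0.96K_p)).
Setting ζ = 0.5039: √(0.96K_p) = 0.94/(2·0.5039) = 0.9328, so K_p = 0.8701/0.96 = 0.906.

K_p = 0.906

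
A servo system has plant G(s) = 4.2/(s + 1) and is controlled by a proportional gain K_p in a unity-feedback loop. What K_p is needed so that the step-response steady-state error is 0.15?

The loop is type 0, so e_ss(step) = 1/(1 + K_pos) with K_pos = K_p·G(0).
G(0) = 4.2. Require 1/(1 + K_p·4.2) = 0.15, so 1 + 4.2·K_p = 6.667.
K_p = (6.667 − 1)/4.2 = 1.35.

K_p = 1.35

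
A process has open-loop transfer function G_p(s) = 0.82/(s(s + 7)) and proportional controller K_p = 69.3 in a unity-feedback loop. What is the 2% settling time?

T_s ≈ 1.14 s

From 1 + K_pG_p(s) = 0: s² + 7s + 56.83 = 0 ⇒ ω_n = 7.538, ζ = 0.4643.
2% settling time T_s ≈ 4/(ζω_n) = 4/3.5 = 1.14 s.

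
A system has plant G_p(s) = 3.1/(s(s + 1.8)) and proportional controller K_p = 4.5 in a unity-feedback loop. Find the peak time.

T_p = 0.867 s

The closed-loop denominator s² + 1.8s + 13.95 gives ω_n = √13.95 = 3.735 and ζ = 1.8/(2ω_n) = 0.241.
Damped frequency ω_d = ω_n√(1−ζ²) = 3.625 rad/s, so peak time T_p = π/ω_d = 0.867 s.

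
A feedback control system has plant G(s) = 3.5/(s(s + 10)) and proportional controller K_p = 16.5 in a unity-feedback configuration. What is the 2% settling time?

T_s ≈ 0.8 s

The closed-loop denominator s² + 10s + 57.75 gives ω_n = √57.75 = 7.599 and ζ = 10/(2ω_n) = 0.658.
2% settling time T_s ≈ 4/(ζω_n) = 4/5 = 0.8 s.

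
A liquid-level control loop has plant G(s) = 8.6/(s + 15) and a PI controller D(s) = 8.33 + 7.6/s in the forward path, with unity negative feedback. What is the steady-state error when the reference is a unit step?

The open loop D(s)G(s) has a pole at the origin (type 1), so the static position error constant is infinite and e_ss = 1/(1+∞) = 0.

0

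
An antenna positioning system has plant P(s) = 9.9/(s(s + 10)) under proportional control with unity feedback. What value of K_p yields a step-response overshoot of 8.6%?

K_p = 6.67

From %OS = 100·exp(−πζ/√(1−ζ²)) = 8.6%, ζ = −ln(0.086)/√(π²+ln²(0.086)) = 0.6155.
Characteristic equation s² + 10s + 9.9K_p = 0 gives ζ = 10/(2√(9.9K_p)).
Setting ζ = 0.6155: √(9.9K_p) = 10/(2·0.6155) = 8.124, so K_p = 65.99/9.9 = 6.67.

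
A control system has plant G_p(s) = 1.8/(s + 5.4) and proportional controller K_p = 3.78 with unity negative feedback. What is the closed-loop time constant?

τ = 0.0819 s

Closed-loop transfer function: T(s) = K_p·G_p(s)/(1 + K_p·G_p(s)) = 6.804/(s + 5.4 + 6.804) = 6.804/(s + 12.2).
Time constant τ = 1/12.2 = 0.0819 s.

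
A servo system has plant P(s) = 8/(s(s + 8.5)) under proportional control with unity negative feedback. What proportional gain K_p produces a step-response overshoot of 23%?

K_p = 12.6

From %OS = 100·exp(−πζ/√(1−ζ²)) = 23%, ζ = −ln(0.23)/√(π²+ln²(0.23)) = 0.4237.
Characteristic equation s² + 8.5s + 8K_p = 0 gives ζ = 8.5/(2√(8K_p)).
Setting ζ = 0.4237: √(8K_p) = 8.5/(2·0.4237) = 10.03, so K_p = 100.6/8 = 12.6.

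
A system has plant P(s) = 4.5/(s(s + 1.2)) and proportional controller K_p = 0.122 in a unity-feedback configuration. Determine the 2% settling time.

T_s ≈ 6.67 s

Closed-loop characteristic equation: s² + 1.2s + 0.549 = 0, so ω_n = 0.7409 rad/s and ζ = 1.2/(2·0.7409) = 0.8098.
2% settling time T_s ≈ 4/(ζω_n) = 4/0.6 = 6.67 s.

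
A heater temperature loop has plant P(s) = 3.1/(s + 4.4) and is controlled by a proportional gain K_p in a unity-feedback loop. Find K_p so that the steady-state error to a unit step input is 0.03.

K_p = 45.9

For a type-0 loop with proportional control, e_ss = 1/(1 + K_p·P(0)).
P(0) = 0.7045. Require 1/(1 + K_p·0.7045) = 0.03, so 1 + 0.7045·K_p = 33.33.
K_p = (33.33 − 1)/0.7045 = 45.9.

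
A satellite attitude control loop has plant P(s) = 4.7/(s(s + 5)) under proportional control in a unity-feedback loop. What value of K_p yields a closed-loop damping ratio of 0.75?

K_p = 2.36

Closed-loop characteristic equation: s² + 5s + K_p·4.7 = 0.
So ω_n = √(4.7K_p) and 2ζω_n = 5, giving ζ = 5/(2√(4.7K_p)).
Setting ζ = 0.75: √(4.7K_p) = 5/(2·0.75) = 3.333, so K_p = 11.11/4.7 = 2.36.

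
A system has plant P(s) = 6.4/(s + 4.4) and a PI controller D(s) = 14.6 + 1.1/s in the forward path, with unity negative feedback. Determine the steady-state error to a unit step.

0

The open loop D(s)P(s) has a pole at the origin (type 1), so the static position error constant is infinite and e_ss = 1/(1+∞) = 0.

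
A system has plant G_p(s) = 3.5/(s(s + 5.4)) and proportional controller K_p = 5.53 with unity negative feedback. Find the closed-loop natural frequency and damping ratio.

1 + K_p·G_p(s) = 0 gives s² + 5.4s + 19.36 = 0.
Matching s² + 2ζω_n s + ω_n²: ω_n = √19.36 = 4.399 rad/s and 2ζω_n = 5.4, so ζ = 5.4/(2·4.399) = 0.614.

ω_n = 4.4 rad/s, ζ = 0.614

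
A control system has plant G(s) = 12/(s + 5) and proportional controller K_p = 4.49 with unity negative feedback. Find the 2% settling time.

Closed-loop transfer function: T(s) = K_p·G(s)/(1 + K_p·G(s)) = 53.88/(s + 5 + 53.88) = 53.88/(s + 58.88).
Time constant τ = 1/58.88 = 0.01698 s, so the 2% settling time is about 4τ = 0.0679 s.

T_s ≈ 0.0679 s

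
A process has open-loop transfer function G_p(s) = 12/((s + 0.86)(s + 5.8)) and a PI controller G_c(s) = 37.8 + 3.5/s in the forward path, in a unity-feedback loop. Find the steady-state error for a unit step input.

0

The open loop G_c(s)G_p(s) has a pole at the origin (type 1), so the static position error constant is infinite and e_ss = 1/(1+∞) = 0.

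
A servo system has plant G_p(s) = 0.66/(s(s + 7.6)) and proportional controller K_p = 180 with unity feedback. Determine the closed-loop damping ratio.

ζ = 0.349

The closed-loop denominator is s(s+7.6) + 180·0.66 = s² + 7.6s + 118.8.
Matching s² + 2ζω_n s + ω_n²: ω_n = √118.8 = 10.9 rad/s and 2ζω_n = 7.6, so ζ = 7.6/(2·10.9) = 0.349.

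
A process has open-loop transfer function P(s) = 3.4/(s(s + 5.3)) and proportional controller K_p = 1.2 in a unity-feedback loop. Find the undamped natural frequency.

ω_n = 2.02 rad/s

The closed-loop denominator is s(s+5.3) + 1.2·3.4 = s² + 5.3s + 4.08.
So ω_n² = 4.08 ⇒ ω_n = 2.02 rad/s, and ζ = 5.3/(2ω_n) = 1.31.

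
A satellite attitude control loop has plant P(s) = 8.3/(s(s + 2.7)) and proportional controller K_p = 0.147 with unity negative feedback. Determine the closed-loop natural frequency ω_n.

ω_n = 1.1 rad/s

The closed-loop denominator is s(s+2.7) + 0.147·8.3 = s² + 2.7s + 1.22.
So ω_n² = 1.22 ⇒ ω_n = 1.105 rad/s, and ζ = 2.7/(2ω_n) = 1.22.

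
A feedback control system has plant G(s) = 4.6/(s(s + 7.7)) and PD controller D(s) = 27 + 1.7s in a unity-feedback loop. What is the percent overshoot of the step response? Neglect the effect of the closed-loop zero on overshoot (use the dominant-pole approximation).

Forward path: (27 + 1.7s)·4.6/(s(s+7.7)). The closed-loop characteristic equation is s² + (7.7 + 4.6·1.7)s + 4.6·27 = 0.
That is s² + 15.52s + 124.2 = 0, so ω_n = 11.14 rad/s and ζ = 15.52/(2·11.14) = 0.6963.
%OS = 100·exp(−πζ/√(1−ζ²)) = 4.75%.

4.75%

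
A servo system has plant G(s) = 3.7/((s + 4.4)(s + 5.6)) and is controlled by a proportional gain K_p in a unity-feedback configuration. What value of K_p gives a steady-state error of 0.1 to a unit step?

K_p = 59.9

Steady-state error for a unit step on this type-0 loop is 1/(1 + K_p·G(0)).
G(0) = 0.1502. Require 1/(1 + K_p·0.1502) = 0.1, so 1 + 0.1502·K_p = 10.
K_p = (10 − 1)/0.1502 = 59.9.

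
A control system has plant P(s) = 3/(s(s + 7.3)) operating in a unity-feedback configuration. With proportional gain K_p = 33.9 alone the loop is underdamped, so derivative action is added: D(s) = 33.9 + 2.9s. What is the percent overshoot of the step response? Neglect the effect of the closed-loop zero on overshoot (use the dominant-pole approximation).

1.67%

Forward path: (33.9 + 2.9s)·3/(s(s+7.3)). The closed-loop characteristic equation is s² + (7.3 + 3·2.9)s + 3·33.9 = 0.
That is s² + 16s + 101.7 = 0, so ω_n = 10.08 rad/s and ζ = 16/(2·10.08) = 0.7933.
%OS = 100·exp(−πζ/√(1−ζ²)) = 1.67%.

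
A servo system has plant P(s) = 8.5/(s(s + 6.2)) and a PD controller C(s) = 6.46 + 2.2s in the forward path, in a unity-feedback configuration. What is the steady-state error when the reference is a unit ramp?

The loop has one pole at the origin (type 1). Velocity error constant K_v = lim_{s→0} s·C(s)P(s) = 6.46·8.5/6.2 = 8.856.
Steady-state error to a unit ramp: e_ss = 1/K_v = 0.113.

0.113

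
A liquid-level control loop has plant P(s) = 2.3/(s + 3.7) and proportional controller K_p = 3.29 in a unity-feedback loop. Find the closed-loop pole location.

Closed-loop transfer function: T(s) = K_p·P(s)/(1 + K_p·P(s)) = 7.567/(s + 3.7 + 7.567) = 7.567/(s + 11.27).
The closed-loop pole is at s = −11.27.

s = -11.27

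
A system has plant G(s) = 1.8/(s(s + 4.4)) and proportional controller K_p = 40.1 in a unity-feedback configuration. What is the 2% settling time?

T_s ≈ 1.82 s

Closed-loop characteristic equation: s² + 4.4s + 72.18 = 0, so ω_n = 8.496 rad/s and ζ = 4.4/(2·8.496) = 0.2589.
2% settling time T_s ≈ 4/(ζω_n) = 4/2.2 = 1.82 s.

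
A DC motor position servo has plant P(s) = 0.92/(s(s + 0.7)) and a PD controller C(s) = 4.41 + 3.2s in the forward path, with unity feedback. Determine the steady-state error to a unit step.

The open loop C(s)P(s) has a pole at the origin (type 1), so the static position error constant is infinite and e_ss = 1/(1+∞) = 0.

0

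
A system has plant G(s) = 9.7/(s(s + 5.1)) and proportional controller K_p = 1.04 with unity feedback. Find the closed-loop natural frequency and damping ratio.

ω_n = 3.18 rad/s, ζ = 0.803

The closed-loop denominator is s(s+5.1) + 1.04·9.7 = s² + 5.1s + 10.09.
Matching s² + 2ζω_n s + ω_n²: ω_n = √10.09 = 3.176 rad/s and 2ζω_n = 5.1, so ζ = 5.1/(2·3.176) = 0.803.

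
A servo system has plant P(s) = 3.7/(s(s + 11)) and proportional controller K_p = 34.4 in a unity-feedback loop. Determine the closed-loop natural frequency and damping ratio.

1 + K_p·P(s) = 0 gives s² + 11s + 127.3 = 0.
So ω_n² = 127.3 ⇒ ω_n = 11.28 rad/s, and ζ = 11/(2ω_n) = 0.488.

ω_n = 11.3 rad/s, ζ = 0.488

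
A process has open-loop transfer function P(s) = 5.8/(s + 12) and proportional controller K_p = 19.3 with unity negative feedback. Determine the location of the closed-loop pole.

Closed-loop transfer function: T(s) = K_p·P(s)/(1 + K_p·P(s)) = 111.9/(s + 12 + 111.9) = 111.9/(s + 123.9).
The closed-loop pole is at s = −123.9.

s = -123.9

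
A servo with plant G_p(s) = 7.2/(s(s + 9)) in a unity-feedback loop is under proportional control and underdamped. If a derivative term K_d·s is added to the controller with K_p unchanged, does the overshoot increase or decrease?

The derivative term adds K·K_d to the s-coefficient of the characteristic equation, raising 2ζω_n while ω_n is unchanged; ζ increases, so overshoot decreases.

decrease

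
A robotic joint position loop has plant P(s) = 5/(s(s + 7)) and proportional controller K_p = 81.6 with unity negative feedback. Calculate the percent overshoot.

Closed-loop characteristic equation: s² + 7s + 408 = 0, so ω_n = 20.2 rad/s and ζ = 7/(2·20.2) = 0.1733.
%OS = 100·exp(−πζ/√(1−ζ²)) = 100·exp(−π·0.1733/√0.97) = 57.5%.

57.5%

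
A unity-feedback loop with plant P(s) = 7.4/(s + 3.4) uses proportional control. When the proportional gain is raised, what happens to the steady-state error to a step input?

e_ss = 1/(1 + K_p·P(0)); a larger K_p raises the denominator, so e_ss decreases.

decrease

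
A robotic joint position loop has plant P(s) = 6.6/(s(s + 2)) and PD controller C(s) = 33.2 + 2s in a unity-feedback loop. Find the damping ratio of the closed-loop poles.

Forward path: (33.2 + 2s)·6.6/(s(s+2)). The closed-loop characteristic equation is s² + (2 + 6.6·2)s + 6.6·33.2 = 0.
That is s² + 15.2s + 219.1 = 0, so ω_n = 14.8 rad/s and ζ = 15.2/(2·14.8) = 0.5134.

ζ = 0.513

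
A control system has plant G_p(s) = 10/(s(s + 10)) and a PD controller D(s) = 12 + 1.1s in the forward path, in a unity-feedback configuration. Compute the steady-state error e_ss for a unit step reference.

The open loop D(s)G_p(s) has a pole at the origin (type 1), so the static position error constant is infinite and e_ss = 1/(1+∞) = 0.

0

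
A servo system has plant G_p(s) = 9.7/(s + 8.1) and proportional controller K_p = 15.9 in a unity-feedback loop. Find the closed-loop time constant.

τ = 0.00616 s

Closed-loop transfer function: T(s) = K_p·G_p(s)/(1 + K_p·G_p(s)) = 154.2/(s + 8.1 + 154.2) = 154.2/(s + 162.3).
Time constant τ = 1/162.3 = 0.00616 s.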